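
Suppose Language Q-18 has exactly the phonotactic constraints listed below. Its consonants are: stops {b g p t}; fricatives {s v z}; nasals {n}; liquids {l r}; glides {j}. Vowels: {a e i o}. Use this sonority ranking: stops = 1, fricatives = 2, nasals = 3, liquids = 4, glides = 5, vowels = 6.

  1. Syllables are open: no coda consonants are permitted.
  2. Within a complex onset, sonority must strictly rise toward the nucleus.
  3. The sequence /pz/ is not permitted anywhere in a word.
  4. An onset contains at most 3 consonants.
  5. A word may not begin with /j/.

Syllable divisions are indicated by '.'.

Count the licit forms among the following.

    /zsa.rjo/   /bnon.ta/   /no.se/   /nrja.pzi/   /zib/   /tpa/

/zsa.rjo/ — violates constraint 2: syllable 1 onset /zs/: /z/ (fricative, 2) → /s/ (fricative, 2) does not rise → illicit
/bnon.ta/ — violates constraint 1: syllable 1 coda /n/ has 1 consonant (> 0) → illicit
/no.se/ — σ1 onset /n/, coda /∅/ ok; σ2 onset /s/, coda /∅/ ok → licit
/nrja.pzi/ — violates constraint 3: contains banned sequence /pz/ → illicit
/zib/ — violates constraint 1: syllable 1 coda /b/ has 1 consonant (> 0) → illicit
/tpa/ — violates constraint 2: syllable 1 onset /tp/: /t/ (stop, 1) → /p/ (stop, 1) does not rise → illicit
Licit: /no.se/ → 1.

1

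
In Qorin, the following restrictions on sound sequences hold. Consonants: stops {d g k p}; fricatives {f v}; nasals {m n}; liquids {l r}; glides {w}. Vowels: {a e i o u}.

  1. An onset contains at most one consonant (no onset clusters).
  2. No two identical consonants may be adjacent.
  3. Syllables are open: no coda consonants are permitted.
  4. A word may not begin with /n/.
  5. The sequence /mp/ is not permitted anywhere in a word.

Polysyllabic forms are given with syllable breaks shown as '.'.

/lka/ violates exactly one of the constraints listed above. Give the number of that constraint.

1

/lka/: syllable 1 onset /lk/ has 2 consonants (> 1).
This is a violation of constraint 1: "An onset contains at most one consonant (no onset clusters)."
The remaining constraints (2, 3, 4, 5) are satisfied.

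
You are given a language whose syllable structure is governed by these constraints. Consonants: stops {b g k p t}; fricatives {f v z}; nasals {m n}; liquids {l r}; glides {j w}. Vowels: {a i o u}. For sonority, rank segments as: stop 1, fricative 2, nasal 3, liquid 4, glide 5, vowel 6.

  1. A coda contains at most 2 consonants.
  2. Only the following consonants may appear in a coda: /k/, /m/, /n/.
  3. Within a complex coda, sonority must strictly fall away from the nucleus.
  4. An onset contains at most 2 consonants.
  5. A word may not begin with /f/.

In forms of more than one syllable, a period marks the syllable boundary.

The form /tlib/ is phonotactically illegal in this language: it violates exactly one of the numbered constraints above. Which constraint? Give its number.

/tlib/: syllable 1 coda contains /b/, which is not a licensed coda consonant.
This is a violation of constraint 2: "Only the following consonants may appear in a coda: /k/, /m/, /n/."
The remaining constraints (1, 3, 4, 5) are satisfied.

2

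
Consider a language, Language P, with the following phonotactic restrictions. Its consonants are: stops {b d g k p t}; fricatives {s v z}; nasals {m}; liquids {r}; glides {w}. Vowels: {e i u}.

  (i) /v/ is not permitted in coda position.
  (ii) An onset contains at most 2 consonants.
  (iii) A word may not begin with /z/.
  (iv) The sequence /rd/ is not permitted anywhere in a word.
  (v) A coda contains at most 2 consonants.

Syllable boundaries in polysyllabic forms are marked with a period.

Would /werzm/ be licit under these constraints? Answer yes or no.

no

/werzm/ — violates constraint (v): syllable 1 coda /rzm/ has 3 consonants (> 2) → illicit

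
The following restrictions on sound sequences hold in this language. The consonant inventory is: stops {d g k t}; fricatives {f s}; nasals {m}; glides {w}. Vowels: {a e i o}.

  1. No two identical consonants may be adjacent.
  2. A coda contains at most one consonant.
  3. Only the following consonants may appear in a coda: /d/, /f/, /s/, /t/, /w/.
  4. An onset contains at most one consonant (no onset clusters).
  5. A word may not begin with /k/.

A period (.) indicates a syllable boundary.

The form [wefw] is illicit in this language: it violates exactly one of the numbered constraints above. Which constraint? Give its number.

[wefw]: syllable 1 coda /fw/ has 2 consonants (> 1).
This is a violation of constraint 2: "A coda contains at most one consonant."
The remaining constraints (1, 3, 4, 5) are satisfied.

2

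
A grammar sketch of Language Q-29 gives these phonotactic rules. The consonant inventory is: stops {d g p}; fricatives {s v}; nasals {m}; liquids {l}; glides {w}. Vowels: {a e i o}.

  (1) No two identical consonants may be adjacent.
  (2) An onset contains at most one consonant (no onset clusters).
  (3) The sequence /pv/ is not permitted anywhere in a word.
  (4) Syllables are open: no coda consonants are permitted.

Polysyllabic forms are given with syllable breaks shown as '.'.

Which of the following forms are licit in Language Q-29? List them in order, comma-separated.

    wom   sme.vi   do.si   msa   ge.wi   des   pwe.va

do.si, ge.wi

wom — violates constraint 4: syllable 1 coda /m/ has 1 consonant (> 0) → illicit
sme.vi — violates constraint 2: syllable 1 onset /sm/ has 2 consonants (> 1) → illicit
do.si — σ1 onset /d/, coda /∅/ ok; σ2 onset /s/, coda /∅/ ok → licit
msa — violates constraint 2: syllable 1 onset /ms/ has 2 consonants (> 1) → illicit
ge.wi — σ1 onset /g/, coda /∅/ ok; σ2 onset /w/, coda /∅/ ok → licit
des — violates constraint 4: syllable 1 coda /s/ has 1 consonant (> 0) → illicit
pwe.va — violates constraint 2: syllable 1 onset /pw/ has 2 consonants (> 1) → illicit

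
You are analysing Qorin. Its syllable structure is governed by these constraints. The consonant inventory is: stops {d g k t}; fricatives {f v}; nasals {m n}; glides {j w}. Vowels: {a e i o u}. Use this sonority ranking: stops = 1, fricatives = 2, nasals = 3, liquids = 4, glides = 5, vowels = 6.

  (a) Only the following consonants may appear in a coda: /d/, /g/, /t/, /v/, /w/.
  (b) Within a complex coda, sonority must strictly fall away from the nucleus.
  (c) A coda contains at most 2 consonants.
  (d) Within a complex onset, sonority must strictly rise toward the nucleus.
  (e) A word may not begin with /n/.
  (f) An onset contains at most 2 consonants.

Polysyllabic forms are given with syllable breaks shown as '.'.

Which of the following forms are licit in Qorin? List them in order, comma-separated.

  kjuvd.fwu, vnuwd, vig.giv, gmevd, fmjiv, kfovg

kjuvd.fwu, vnuwd, vig.giv, gmevd, kfovg

kjuvd.fwu — σ1 onset /kj/ (1→5 rises), coda /vd/ (2→1 falls) ok; σ2 onset /fw/ (2→5 rises), coda /∅/ ok → licit
vnuwd — σ1 onset /vn/ (2→3 rises), coda /wd/ (5→1 falls) ok → licit
vig.giv — σ1 onset /v/, coda /g/ ok; σ2 onset /g/, coda /v/ ok → licit
gmevd — σ1 onset /gm/ (1→3 rises), coda /vd/ (2→1 falls) ok → licit
fmjiv — violates constraint (f): syllable 1 onset /fmj/ has 3 consonants (> 2) → illicit
kfovg — σ1 onset /kf/ (1→2 rises), coda /vg/ (2→1 falls) ok → licit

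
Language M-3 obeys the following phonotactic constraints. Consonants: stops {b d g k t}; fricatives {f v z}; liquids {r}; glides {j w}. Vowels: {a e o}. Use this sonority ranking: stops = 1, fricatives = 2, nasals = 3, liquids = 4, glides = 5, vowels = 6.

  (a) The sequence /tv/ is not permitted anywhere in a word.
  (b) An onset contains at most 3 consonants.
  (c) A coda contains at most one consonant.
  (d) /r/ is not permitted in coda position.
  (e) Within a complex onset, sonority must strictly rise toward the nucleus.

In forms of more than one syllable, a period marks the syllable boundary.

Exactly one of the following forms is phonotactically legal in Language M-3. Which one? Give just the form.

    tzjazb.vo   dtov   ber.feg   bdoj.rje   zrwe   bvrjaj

zrwe

tzjazb.vo — violates constraint (c): syllable 1 coda /zb/ has 2 consonants (> 1) → phonotactically illegal
dtov — violates constraint (e): syllable 1 onset /dt/: /d/ (stop, 1) → /t/ (stop, 1) does not rise → phonotactically illegal
ber.feg — violates constraint (d): syllable 1 coda contains /r/ → phonotactically illegal
bdoj.rje — violates constraint (e): syllable 1 onset /bd/: /b/ (stop, 1) → /d/ (stop, 1) does not rise → phonotactically illegal
zrwe — σ1 onset /zrw/ (2→4→5 rises), coda /∅/ ok → phonotactically legal
bvrjaj — violates constraint (b): syllable 1 onset /bvrj/ has 4 consonants (> 3) → phonotactically illegal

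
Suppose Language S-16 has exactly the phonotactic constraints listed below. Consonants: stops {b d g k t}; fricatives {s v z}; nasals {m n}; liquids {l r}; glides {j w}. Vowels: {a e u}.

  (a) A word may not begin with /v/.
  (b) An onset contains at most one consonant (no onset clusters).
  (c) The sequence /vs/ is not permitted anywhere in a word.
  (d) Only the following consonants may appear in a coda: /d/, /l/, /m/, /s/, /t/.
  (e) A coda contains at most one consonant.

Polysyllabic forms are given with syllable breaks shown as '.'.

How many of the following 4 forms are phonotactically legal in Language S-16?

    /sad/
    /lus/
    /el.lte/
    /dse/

2

/sad/ — σ1 onset /s/, coda /d/ ok → phonotactically legal
/lus/ — σ1 onset /l/, coda /s/ ok → phonotactically legal
/el.lte/ — violates constraint (b): syllable 2 onset /lt/ has 2 consonants (> 1) → phonotactically illegal
/dse/ — violates constraint (b): syllable 1 onset /ds/ has 2 consonants (> 1) → phonotactically illegal
Phonotactically legal: /sad/, /lus/ → 2.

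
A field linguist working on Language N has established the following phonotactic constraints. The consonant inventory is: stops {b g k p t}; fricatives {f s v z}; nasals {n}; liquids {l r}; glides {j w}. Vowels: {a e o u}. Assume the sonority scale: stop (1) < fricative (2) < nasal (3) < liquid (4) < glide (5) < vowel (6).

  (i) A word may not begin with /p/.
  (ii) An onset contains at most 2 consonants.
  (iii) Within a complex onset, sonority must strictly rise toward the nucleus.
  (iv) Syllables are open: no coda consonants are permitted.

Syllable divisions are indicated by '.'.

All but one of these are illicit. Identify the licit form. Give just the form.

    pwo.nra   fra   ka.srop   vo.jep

pwo.nra — violates constraint (i): word begins with /p/ → illicit
fra — σ1 onset /fr/ (2→4 rises), coda /∅/ ok → licit
ka.srop — violates constraint (iv): syllable 2 coda /p/ has 1 consonant (> 0) → illicit
vo.jep — violates constraint (iv): syllable 2 coda /p/ has 1 consonant (> 0) → illicit

fra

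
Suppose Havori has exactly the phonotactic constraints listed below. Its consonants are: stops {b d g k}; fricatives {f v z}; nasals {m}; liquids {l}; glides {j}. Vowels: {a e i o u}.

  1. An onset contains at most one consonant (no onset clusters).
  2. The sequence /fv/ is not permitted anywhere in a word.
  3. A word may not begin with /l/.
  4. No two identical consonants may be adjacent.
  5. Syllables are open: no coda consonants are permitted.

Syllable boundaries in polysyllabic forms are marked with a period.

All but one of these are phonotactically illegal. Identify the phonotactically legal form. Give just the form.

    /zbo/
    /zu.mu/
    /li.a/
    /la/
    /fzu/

/zu.mu/

/zbo/ — violates constraint 1: syllable 1 onset /zb/ has 2 consonants (> 1) → phonotactically illegal
/zu.mu/ — σ1 onset /z/, coda /∅/ ok; σ2 onset /m/, coda /∅/ ok → phonotactically legal
/li.a/ — violates constraint 3: word begins with /l/ → phonotactically illegal
/la/ — violates constraint 3: word begins with /l/ → phonotactically illegal
/fzu/ — violates constraint 1: syllable 1 onset /fz/ has 2 consonants (> 1) → phonotactically illegal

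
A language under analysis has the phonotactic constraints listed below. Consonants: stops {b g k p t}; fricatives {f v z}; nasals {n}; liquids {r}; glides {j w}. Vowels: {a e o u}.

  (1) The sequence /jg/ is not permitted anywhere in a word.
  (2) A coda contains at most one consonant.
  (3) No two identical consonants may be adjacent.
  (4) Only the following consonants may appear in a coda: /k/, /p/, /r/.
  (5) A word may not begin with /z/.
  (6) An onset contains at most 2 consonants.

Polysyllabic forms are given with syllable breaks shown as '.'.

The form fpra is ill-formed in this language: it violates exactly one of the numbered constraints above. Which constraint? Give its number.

6

fpra: syllable 1 onset /fpr/ has 3 consonants (> 2).
This is a violation of constraint 6: "An onset contains at most 2 consonants."
The remaining constraints (1, 2, 3, 4, 5) are satisfied.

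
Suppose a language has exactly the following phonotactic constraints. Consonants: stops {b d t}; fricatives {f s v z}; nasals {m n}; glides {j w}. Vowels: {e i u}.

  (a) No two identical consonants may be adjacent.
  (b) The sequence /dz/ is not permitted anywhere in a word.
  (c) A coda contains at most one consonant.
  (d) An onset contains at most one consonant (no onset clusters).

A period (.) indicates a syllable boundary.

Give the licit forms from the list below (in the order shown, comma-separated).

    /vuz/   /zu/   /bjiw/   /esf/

/vuz/, /zu/

/vuz/ — σ1 onset /v/, coda /z/ ok → licit
/zu/ — σ1 onset /z/, coda /∅/ ok → licit
/bjiw/ — violates constraint (d): syllable 1 onset /bj/ has 2 consonants (> 1) → illicit
/esf/ — violates constraint (c): syllable 1 coda /sf/ has 2 consonants (> 1) → illicit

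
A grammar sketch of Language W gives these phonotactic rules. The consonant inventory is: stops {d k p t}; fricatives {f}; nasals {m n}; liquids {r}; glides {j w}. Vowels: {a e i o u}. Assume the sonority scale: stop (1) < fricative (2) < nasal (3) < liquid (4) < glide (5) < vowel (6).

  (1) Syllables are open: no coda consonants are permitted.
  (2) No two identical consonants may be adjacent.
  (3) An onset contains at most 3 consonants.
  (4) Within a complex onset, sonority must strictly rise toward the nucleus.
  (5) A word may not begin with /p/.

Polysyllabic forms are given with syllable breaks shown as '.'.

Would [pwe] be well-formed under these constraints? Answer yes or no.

[pwe] — violates constraint 5: word begins with /p/ → ill-formed

no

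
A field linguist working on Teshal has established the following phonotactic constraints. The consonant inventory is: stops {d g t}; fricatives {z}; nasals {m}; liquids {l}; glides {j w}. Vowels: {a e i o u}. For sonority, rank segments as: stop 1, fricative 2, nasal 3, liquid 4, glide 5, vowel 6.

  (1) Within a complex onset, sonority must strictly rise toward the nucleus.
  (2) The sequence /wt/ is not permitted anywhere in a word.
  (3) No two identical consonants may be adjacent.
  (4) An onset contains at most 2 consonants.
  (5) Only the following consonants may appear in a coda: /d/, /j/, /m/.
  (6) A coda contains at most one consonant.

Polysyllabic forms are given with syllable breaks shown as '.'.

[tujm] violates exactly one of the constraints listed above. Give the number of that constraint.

[tujm]: syllable 1 coda /jm/ has 2 consonants (> 1).
This is a violation of constraint 6: "A coda contains at most one consonant."
The remaining constraints (1, 2, 3, 4, 5) are satisfied.

6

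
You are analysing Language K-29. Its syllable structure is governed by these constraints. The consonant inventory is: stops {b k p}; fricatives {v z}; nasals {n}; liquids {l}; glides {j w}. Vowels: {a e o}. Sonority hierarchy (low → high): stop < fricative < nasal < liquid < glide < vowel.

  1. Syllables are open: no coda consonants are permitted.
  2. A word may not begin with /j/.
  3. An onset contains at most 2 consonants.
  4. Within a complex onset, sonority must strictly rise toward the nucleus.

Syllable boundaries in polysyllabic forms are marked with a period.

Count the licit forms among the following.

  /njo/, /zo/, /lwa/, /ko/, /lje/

5

/njo/ — σ1 onset /nj/ (3→5 rises), coda /∅/ ok → licit
/zo/ — σ1 onset /z/, coda /∅/ ok → licit
/lwa/ — σ1 onset /lw/ (4→5 rises), coda /∅/ ok → licit
/ko/ — σ1 onset /k/, coda /∅/ ok → licit
/lje/ — σ1 onset /lj/ (4→5 rises), coda /∅/ ok → licit
Licit: /njo/, /zo/, /lwa/, /ko/, /lje/ → 5.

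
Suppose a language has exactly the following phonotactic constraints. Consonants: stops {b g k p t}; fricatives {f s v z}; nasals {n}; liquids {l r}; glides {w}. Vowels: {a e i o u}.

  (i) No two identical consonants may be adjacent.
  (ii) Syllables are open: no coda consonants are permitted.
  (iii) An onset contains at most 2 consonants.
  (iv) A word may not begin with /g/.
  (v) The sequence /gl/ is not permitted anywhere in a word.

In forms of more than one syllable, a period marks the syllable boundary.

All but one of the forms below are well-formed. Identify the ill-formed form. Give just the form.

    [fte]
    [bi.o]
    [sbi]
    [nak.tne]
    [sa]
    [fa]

[nak.tne]

[fte] — σ1 onset /ft/ (2C), coda /∅/ ok → well-formed
[bi.o] — σ1 onset /b/, coda /∅/ ok; σ2 onset /∅/, coda /∅/ ok → well-formed
[sbi] — σ1 onset /sb/ (2C), coda /∅/ ok → well-formed
[nak.tne] — violates constraint (ii): syllable 1 coda /k/ has 1 consonant (> 0) → ill-formed
[sa] — σ1 onset /s/, coda /∅/ ok → well-formed
[fa] — σ1 onset /f/, coda /∅/ ok → well-formed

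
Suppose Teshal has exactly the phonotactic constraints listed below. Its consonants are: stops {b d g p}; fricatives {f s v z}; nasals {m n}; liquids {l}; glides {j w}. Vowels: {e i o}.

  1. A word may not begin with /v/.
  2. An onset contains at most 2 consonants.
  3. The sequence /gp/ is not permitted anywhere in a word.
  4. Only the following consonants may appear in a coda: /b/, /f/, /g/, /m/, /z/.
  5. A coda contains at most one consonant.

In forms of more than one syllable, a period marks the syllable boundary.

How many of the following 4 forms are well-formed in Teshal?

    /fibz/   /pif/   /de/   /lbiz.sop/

2

/fibz/ — violates constraint 5: syllable 1 coda /bz/ has 2 consonants (> 1) → ill-formed
/pif/ — σ1 onset /p/, coda /f/ ok → well-formed
/de/ — σ1 onset /d/, coda /∅/ ok → well-formed
/lbiz.sop/ — violates constraint 4: syllable 2 coda contains /p/, which is not a licensed coda consonant → ill-formed
Well-formed: /pif/, /de/ → 2.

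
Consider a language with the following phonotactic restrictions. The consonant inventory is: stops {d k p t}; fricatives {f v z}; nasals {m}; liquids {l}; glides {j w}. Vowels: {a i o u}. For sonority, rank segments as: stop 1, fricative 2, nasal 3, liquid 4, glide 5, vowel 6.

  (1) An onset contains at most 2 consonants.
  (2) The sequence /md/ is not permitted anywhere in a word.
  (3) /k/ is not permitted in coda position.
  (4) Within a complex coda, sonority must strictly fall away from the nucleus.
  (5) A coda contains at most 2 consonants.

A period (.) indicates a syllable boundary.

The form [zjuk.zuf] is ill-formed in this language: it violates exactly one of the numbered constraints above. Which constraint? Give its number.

[zjuk.zuf]: syllable 1 coda contains /k/.
This is a violation of constraint 3: "/k/ is not permitted in coda position."
The remaining constraints (1, 2, 4, 5) are satisfied.

3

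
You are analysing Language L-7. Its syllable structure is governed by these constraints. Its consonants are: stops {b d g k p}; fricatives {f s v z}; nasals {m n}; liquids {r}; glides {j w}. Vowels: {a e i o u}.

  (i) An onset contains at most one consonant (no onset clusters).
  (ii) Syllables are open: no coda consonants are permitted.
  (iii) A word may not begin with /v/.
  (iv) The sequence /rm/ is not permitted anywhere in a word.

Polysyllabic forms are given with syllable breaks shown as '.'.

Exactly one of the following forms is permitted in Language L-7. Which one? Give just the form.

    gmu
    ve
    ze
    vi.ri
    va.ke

ze

gmu — violates constraint (i): syllable 1 onset /gm/ has 2 consonants (> 1) → not permitted
ve — violates constraint (iii): word begins with /v/ → not permitted
ze — σ1 onset /z/, coda /∅/ ok → permitted
vi.ri — violates constraint (iii): word begins with /v/ → not permitted
va.ke — violates constraint (iii): word begins with /v/ → not permitted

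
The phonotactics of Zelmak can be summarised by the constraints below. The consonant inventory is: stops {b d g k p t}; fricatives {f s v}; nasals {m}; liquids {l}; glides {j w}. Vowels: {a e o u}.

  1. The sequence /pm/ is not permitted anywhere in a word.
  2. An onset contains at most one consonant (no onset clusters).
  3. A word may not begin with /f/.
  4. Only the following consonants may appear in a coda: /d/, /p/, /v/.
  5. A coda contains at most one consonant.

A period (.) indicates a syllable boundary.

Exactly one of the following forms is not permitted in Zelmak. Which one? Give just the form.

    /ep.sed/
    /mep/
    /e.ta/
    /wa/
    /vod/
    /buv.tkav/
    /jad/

/buv.tkav/

/ep.sed/ — σ1 onset /∅/, coda /p/ ok; σ2 onset /s/, coda /d/ ok → permitted
/mep/ — σ1 onset /m/, coda /p/ ok → permitted
/e.ta/ — σ1 onset /∅/, coda /∅/ ok; σ2 onset /t/, coda /∅/ ok → permitted
/wa/ — σ1 onset /w/, coda /∅/ ok → permitted
/vod/ — σ1 onset /v/, coda /d/ ok → permitted
/buv.tkav/ — violates constraint 2: syllable 2 onset /tk/ has 2 consonants (> 1) → not permitted
/jad/ — σ1 onset /j/, coda /d/ ok → permitted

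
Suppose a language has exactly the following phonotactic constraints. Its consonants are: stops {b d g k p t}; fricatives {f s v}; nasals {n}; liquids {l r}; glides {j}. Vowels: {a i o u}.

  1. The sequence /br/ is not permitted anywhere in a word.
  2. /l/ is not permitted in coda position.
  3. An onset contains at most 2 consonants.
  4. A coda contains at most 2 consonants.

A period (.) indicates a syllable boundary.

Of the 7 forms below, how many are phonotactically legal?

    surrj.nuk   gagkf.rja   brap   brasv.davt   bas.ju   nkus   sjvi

2

surrj.nuk — violates constraint 4: syllable 1 coda /rrj/ has 3 consonants (> 2) → phonotactically illegal
gagkf.rja — violates constraint 4: syllable 1 coda /gkf/ has 3 consonants (> 2) → phonotactically illegal
brap — violates constraint 1: contains banned sequence /br/ → phonotactically illegal
brasv.davt — violates constraint 1: contains banned sequence /br/ → phonotactically illegal
bas.ju — σ1 onset /b/, coda /s/ ok; σ2 onset /j/, coda /∅/ ok → phonotactically legal
nkus — σ1 onset /nk/ (2C), coda /s/ ok → phonotactically legal
sjvi — violates constraint 3: syllable 1 onset /sjv/ has 3 consonants (> 2) → phonotactically illegal
Phonotactically legal: bas.ju, nkus → 2.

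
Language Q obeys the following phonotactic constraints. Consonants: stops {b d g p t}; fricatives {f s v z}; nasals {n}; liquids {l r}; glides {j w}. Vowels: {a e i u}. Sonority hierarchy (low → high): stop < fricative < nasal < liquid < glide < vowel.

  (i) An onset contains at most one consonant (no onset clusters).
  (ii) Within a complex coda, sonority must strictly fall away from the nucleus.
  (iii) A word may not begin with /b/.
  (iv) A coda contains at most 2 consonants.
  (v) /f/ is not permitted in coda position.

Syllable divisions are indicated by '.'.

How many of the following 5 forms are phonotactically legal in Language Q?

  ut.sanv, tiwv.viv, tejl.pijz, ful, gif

ut.sanv — σ1 onset /∅/, coda /t/ ok; σ2 onset /s/, coda /nv/ (3→2 falls) ok → phonotactically legal
tiwv.viv — σ1 onset /t/, coda /wv/ (5→2 falls) ok; σ2 onset /v/, coda /v/ ok → phonotactically legal
tejl.pijz — σ1 onset /t/, coda /jl/ (5→4 falls) ok; σ2 onset /p/, coda /jz/ (5→2 falls) ok → phonotactically legal
ful — σ1 onset /f/, coda /l/ ok → phonotactically legal
gif — violates constraint (v): syllable 1 coda contains /f/ → phonotactically illegal
Phonotactically legal: ut.sanv, tiwv.viv, tejl.pijz, ful → 4.

4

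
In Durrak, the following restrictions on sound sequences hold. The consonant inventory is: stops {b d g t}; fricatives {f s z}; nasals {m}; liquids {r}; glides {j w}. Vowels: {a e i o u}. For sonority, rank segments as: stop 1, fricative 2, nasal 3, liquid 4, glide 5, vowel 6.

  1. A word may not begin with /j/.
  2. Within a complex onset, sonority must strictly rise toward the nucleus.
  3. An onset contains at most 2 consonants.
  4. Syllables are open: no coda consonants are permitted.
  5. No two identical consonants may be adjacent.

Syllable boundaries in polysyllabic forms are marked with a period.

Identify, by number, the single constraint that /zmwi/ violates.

/zmwi/: syllable 1 onset /zmw/ has 3 consonants (> 2).
This is a violation of constraint 3: "An onset contains at most 2 consonants."
The remaining constraints (1, 2, 4, 5) are satisfied.

3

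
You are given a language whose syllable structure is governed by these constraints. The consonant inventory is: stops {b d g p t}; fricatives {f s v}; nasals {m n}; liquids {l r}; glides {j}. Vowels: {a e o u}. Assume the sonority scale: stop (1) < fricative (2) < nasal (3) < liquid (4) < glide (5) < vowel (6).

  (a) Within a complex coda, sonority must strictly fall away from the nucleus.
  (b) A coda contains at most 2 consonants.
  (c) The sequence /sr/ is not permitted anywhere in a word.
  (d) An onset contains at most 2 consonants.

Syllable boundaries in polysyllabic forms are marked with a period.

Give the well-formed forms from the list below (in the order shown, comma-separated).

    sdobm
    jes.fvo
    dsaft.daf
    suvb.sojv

sdobm — violates constraint (a): syllable 1 coda /bm/: /b/ (stop, 1) → /m/ (nasal, 3) does not fall → ill-formed
jes.fvo — σ1 onset /j/, coda /s/ ok; σ2 onset /fv/ (2C), coda /∅/ ok → well-formed
dsaft.daf — σ1 onset /ds/ (2C), coda /ft/ (2→1 falls) ok; σ2 onset /d/, coda /f/ ok → well-formed
suvb.sojv — σ1 onset /s/, coda /vb/ (2→1 falls) ok; σ2 onset /s/, coda /jv/ (5→2 falls) ok → well-formed

jes.fvo, dsaft.daf, suvb.sojv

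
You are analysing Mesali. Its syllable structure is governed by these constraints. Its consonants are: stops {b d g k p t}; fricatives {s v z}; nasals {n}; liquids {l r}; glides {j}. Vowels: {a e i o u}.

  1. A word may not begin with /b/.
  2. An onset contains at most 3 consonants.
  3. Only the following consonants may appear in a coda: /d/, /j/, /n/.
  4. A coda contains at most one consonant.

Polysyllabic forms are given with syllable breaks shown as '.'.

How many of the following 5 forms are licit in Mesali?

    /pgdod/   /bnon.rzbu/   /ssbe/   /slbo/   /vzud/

4

/pgdod/ — σ1 onset /pgd/ (3C), coda /d/ ok → licit
/bnon.rzbu/ — violates constraint 1: word begins with /b/ → illicit
/ssbe/ — σ1 onset /ssb/ (3C), coda /∅/ ok → licit
/slbo/ — σ1 onset /slb/ (3C), coda /∅/ ok → licit
/vzud/ — σ1 onset /vz/ (2C), coda /d/ ok → licit
Licit: /pgdod/, /ssbe/, /slbo/, /vzud/ → 4.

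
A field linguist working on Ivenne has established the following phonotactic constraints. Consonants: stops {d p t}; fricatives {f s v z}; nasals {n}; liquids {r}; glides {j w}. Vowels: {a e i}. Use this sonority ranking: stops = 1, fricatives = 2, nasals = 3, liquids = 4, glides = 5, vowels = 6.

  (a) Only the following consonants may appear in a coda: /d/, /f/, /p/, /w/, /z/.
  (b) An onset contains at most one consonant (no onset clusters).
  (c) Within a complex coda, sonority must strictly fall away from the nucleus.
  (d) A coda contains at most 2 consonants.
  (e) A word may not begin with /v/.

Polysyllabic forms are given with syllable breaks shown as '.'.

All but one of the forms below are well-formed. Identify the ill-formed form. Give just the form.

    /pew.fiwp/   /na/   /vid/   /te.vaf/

/pew.fiwp/ — σ1 onset /p/, coda /w/ ok; σ2 onset /f/, coda /wp/ (5→1 falls) ok → well-formed
/na/ — σ1 onset /n/, coda /∅/ ok → well-formed
/vid/ — violates constraint (e): word begins with /v/ → ill-formed
/te.vaf/ — σ1 onset /t/, coda /∅/ ok; σ2 onset /v/, coda /f/ ok → well-formed

/vid/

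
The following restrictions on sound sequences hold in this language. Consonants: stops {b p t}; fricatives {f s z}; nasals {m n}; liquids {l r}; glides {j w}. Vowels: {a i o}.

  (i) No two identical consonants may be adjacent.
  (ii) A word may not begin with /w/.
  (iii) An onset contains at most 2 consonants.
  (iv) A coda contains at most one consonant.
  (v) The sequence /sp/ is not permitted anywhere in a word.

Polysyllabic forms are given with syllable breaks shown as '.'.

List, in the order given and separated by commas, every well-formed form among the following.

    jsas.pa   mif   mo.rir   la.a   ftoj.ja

mif, mo.rir, la.a

jsas.pa — violates constraint (v): contains banned sequence /sp/ → ill-formed
mif — σ1 onset /m/, coda /f/ ok → well-formed
mo.rir — σ1 onset /m/, coda /∅/ ok; σ2 onset /r/, coda /r/ ok → well-formed
la.a — σ1 onset /l/, coda /∅/ ok; σ2 onset /∅/, coda /∅/ ok → well-formed
ftoj.ja — violates constraint (i): adjacent identical consonants /jj/ → ill-formed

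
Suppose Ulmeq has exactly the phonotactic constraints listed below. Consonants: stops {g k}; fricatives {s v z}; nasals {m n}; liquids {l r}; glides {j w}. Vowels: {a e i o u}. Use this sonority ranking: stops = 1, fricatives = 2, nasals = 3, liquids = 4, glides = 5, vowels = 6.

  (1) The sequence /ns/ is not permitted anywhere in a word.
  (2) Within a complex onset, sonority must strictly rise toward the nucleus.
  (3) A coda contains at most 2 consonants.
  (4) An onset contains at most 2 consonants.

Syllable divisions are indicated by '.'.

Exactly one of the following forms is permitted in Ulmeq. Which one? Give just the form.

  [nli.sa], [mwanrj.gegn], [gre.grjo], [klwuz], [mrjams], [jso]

[nli.sa] — σ1 onset /nl/ (3→4 rises), coda /∅/ ok; σ2 onset /s/, coda /∅/ ok → permitted
[mwanrj.gegn] — violates constraint 3: syllable 1 coda /nrj/ has 3 consonants (> 2) → not permitted
[gre.grjo] — violates constraint 4: syllable 2 onset /grj/ has 3 consonants (> 2) → not permitted
[klwuz] — violates constraint 4: syllable 1 onset /klw/ has 3 consonants (> 2) → not permitted
[mrjams] — violates constraint 4: syllable 1 onset /mrj/ has 3 consonants (> 2) → not permitted
[jso] — violates constraint 2: syllable 1 onset /js/: /j/ (glide, 5) → /s/ (fricative, 2) does not rise → not permitted

[nli.sa]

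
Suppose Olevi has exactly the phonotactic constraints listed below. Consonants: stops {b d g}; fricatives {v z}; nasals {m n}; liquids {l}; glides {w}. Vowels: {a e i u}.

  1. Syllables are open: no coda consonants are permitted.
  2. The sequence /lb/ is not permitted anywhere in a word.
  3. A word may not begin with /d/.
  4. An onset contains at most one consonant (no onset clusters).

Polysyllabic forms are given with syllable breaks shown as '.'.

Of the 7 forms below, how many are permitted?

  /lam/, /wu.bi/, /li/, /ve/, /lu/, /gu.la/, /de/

5

/lam/ — violates constraint 1: syllable 1 coda /m/ has 1 consonant (> 0) → not permitted
/wu.bi/ — σ1 onset /w/, coda /∅/ ok; σ2 onset /b/, coda /∅/ ok → permitted
/li/ — σ1 onset /l/, coda /∅/ ok → permitted
/ve/ — σ1 onset /v/, coda /∅/ ok → permitted
/lu/ — σ1 onset /l/, coda /∅/ ok → permitted
/gu.la/ — σ1 onset /g/, coda /∅/ ok; σ2 onset /l/, coda /∅/ ok → permitted
/de/ — violates constraint 3: word begins with /d/ → not permitted
Permitted: /wu.bi/, /li/, /ve/, /lu/, /gu.la/ → 5.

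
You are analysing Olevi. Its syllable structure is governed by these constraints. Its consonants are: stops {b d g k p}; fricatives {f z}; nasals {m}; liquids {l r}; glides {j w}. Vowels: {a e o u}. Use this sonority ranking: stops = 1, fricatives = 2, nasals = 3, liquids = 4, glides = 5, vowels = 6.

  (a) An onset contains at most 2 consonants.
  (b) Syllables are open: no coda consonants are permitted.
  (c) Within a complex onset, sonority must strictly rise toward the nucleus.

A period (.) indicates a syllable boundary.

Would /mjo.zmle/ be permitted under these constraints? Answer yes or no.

/mjo.zmle/ — violates constraint (a): syllable 2 onset /zml/ has 3 consonants (> 2) → not permitted

no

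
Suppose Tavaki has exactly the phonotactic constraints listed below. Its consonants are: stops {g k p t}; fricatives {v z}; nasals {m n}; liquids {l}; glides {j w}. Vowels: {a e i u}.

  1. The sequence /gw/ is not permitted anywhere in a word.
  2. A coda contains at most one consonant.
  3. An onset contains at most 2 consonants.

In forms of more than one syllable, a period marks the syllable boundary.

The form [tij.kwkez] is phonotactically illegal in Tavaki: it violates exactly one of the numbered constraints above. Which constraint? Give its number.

3

[tij.kwkez]: syllable 2 onset /kwk/ has 3 consonants (> 2).
This is a violation of constraint 3: "An onset contains at most 2 consonants."
The remaining constraints (1, 2) are satisfied.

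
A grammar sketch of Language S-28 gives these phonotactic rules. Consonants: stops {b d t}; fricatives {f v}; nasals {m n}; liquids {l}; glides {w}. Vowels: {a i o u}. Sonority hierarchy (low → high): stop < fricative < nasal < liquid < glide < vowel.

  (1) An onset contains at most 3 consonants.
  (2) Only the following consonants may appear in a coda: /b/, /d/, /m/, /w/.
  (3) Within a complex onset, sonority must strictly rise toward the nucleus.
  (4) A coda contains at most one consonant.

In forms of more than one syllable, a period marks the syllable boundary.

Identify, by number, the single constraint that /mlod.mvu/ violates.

/mlod.mvu/: syllable 2 onset /mv/: /m/ (nasal, 3) → /v/ (fricative, 2) does not rise.
This is a violation of constraint 3: "Within a complex onset, sonority must strictly rise toward the nucleus."
The remaining constraints (1, 2, 4) are satisfied.

3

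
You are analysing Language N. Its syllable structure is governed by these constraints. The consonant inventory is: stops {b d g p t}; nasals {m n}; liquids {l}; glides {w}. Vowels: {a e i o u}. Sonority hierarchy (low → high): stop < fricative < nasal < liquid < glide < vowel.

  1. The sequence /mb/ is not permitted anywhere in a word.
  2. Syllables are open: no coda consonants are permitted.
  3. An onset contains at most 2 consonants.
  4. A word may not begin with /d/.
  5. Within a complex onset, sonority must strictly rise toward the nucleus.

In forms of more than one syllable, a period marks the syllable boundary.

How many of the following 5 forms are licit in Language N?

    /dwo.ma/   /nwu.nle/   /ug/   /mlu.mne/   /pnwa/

1

/dwo.ma/ — violates constraint 4: word begins with /d/ → illicit
/nwu.nle/ — σ1 onset /nw/ (3→5 rises), coda /∅/ ok; σ2 onset /nl/ (3→4 rises), coda /∅/ ok → licit
/ug/ — violates constraint 2: syllable 1 coda /g/ has 1 consonant (> 0) → illicit
/mlu.mne/ — violates constraint 5: syllable 2 onset /mn/: /m/ (nasal, 3) → /n/ (nasal, 3) does not rise → illicit
/pnwa/ — violates constraint 3: syllable 1 onset /pnw/ has 3 consonants (> 2) → illicit
Licit: /nwu.nle/ → 1.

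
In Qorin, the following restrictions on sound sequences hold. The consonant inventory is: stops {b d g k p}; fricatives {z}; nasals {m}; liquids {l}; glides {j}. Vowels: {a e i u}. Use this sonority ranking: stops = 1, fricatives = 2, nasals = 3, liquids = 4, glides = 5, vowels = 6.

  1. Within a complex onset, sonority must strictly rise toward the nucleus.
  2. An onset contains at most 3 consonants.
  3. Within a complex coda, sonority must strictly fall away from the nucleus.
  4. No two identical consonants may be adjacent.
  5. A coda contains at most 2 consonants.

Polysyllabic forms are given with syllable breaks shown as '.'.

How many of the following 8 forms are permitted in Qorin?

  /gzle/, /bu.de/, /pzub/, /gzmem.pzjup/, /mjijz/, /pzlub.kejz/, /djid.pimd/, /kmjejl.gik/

8

/gzle/ — σ1 onset /gzl/ (1→2→4 rises), coda /∅/ ok → permitted
/bu.de/ — σ1 onset /b/, coda /∅/ ok; σ2 onset /d/, coda /∅/ ok → permitted
/pzub/ — σ1 onset /pz/ (1→2 rises), coda /b/ ok → permitted
/gzmem.pzjup/ — σ1 onset /gzm/ (1→2→3 rises), coda /m/ ok; σ2 onset /pzj/ (1→2→5 rises), coda /p/ ok → permitted
/mjijz/ — σ1 onset /mj/ (3→5 rises), coda /jz/ (5→2 falls) ok → permitted
/pzlub.kejz/ — σ1 onset /pzl/ (1→2→4 rises), coda /b/ ok; σ2 onset /k/, coda /jz/ (5→2 falls) ok → permitted
/djid.pimd/ — σ1 onset /dj/ (1→5 rises), coda /d/ ok; σ2 onset /p/, coda /md/ (3→1 falls) ok → permitted
/kmjejl.gik/ — σ1 onset /kmj/ (1→3→5 rises), coda /jl/ (5→4 falls) ok; σ2 onset /g/, coda /k/ ok → permitted
Permitted: /gzle/, /bu.de/, /pzub/, /gzmem.pzjup/, /mjijz/, /pzlub.kejz/, /djid.pimd/, /kmjejl.gik/ → 8.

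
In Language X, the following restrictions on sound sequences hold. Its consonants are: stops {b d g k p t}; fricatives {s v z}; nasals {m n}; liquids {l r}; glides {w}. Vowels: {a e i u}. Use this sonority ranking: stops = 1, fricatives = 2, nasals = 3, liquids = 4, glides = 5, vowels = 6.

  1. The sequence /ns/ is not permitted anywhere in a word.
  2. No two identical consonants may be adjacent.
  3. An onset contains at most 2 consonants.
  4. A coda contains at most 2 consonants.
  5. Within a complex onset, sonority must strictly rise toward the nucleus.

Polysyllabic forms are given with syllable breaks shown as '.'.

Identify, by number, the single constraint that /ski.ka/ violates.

5

/ski.ka/: syllable 1 onset /sk/: /s/ (fricative, 2) → /k/ (stop, 1) does not rise.
This is a violation of constraint 5: "Within a complex onset, sonority must strictly rise toward the nucleus."
The remaining constraints (1, 2, 3, 4) are satisfied.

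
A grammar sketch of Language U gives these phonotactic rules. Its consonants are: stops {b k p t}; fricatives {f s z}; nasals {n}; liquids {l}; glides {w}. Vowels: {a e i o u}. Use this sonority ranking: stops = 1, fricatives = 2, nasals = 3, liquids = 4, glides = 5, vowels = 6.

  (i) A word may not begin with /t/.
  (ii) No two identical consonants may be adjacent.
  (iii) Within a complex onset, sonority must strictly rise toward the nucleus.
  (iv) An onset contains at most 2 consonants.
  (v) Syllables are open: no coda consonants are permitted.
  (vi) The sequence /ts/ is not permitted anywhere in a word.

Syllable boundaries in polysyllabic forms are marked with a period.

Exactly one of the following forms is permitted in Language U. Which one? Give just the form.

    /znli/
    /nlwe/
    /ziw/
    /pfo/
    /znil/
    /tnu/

/pfo/

/znli/ — violates constraint (iv): syllable 1 onset /znl/ has 3 consonants (> 2) → not permitted
/nlwe/ — violates constraint (iv): syllable 1 onset /nlw/ has 3 consonants (> 2) → not permitted
/ziw/ — violates constraint (v): syllable 1 coda /w/ has 1 consonant (> 0) → not permitted
/pfo/ — σ1 onset /pf/ (1→2 rises), coda /∅/ ok → permitted
/znil/ — violates constraint (v): syllable 1 coda /l/ has 1 consonant (> 0) → not permitted
/tnu/ — violates constraint (i): word begins with /t/ → not permitted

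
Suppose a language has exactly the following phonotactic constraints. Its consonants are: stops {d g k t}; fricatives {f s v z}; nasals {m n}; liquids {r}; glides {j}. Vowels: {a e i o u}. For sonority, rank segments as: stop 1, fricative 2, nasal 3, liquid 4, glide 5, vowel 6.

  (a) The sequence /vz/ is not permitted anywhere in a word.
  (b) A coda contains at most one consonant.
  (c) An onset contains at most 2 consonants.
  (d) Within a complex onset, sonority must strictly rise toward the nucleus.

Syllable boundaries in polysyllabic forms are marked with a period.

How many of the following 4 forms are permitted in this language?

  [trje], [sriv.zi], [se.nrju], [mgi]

[trje] — violates constraint (c): syllable 1 onset /trj/ has 3 consonants (> 2) → not permitted
[sriv.zi] — violates constraint (a): contains banned sequence /vz/ → not permitted
[se.nrju] — violates constraint (c): syllable 2 onset /nrj/ has 3 consonants (> 2) → not permitted
[mgi] — violates constraint (d): syllable 1 onset /mg/: /m/ (nasal, 3) → /g/ (stop, 1) does not rise → not permitted
No form is permitted → 0.

0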